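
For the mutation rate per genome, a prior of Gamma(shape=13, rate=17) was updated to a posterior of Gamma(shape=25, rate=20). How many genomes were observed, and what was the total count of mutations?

Gamma–Poisson conjugacy: posterior shape = α + Σxᵢ, posterior rate = β + n.
Matching: Σxᵢ = 25 − 13 = 12 and n = 20 − 17 = 3.

n = 3 genomes with total 12 mutations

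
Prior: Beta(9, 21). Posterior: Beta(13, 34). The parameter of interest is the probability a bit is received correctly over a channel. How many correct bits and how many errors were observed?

Under Beta–binomial conjugacy the posterior parameters are (α+s, β+f).
So s = 13 − 9 = 4 and f = 34 − 21 = 13.

4 correct bits and 13 errors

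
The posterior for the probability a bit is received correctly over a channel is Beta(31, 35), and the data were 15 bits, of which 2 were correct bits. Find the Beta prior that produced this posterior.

Under Beta–binomial conjugacy the posterior parameters are (α+s, β+f).
Subtract the data counts: 31−2=29, 35−13=22.

Beta(29, 22)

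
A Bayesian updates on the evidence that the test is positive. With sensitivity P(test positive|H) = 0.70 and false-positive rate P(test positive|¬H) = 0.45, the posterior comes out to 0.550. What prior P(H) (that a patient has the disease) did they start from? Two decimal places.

P(H) = 0.44

Bayes' rule in odds form gives O(H|E) = O(H)·[P(E|H)/P(E|¬H)], hence O(H) = O(H|E)/LR.
Posterior odds = 0.550/(1−0.550) = 1.2222. LR = 0.70/0.45 = 1.5556.
Prior odds = 1.2222/1.5556 = 0.7857, so P(H) = 0.7857/(1+0.7857) ≈ 0.44.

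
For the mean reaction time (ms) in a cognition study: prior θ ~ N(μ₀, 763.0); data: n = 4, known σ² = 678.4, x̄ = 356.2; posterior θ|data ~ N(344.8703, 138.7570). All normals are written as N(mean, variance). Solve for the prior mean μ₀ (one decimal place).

μ₀ = 293.9

The posterior mean is a precision-weighted average: μ_n = (τ₀μ₀ + τ_data·x̄)/(τ₀+τ_data), with τ₀=1/σ₀² and τ_data=n/σ².
Here τ₀ = 1/763.0 = 0.001311 and τ_data = 4/678.4 = 0.005896, so τ_n = 0.007207.
Rearranging for μ₀: μ₀ = (μ_n·τ_n − τ_data·x̄)/τ₀ = (344.8703·0.007207 − 0.005896·356.2) / 0.001311 = 0.385325/0.001311 ≈ 293.9.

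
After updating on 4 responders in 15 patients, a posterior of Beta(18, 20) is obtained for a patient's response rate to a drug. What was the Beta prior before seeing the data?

Beta(14, 9)

Under Beta–binomial conjugacy the posterior parameters are (α+s, β+f).
So α = 18 − 4 = 14 and β = 20 − 11 = 9.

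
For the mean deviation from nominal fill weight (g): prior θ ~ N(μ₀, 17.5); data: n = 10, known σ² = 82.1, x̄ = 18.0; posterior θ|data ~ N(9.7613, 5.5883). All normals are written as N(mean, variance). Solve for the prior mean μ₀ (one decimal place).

μ₀ = -7.8

The posterior mean is a precision-weighted average: μ_n = (τ₀μ₀ + τ_data·x̄)/(τ₀+τ_data), with τ₀=1/σ₀² and τ_data=n/σ².
Here τ₀ = 1/17.5 = 0.057143 and τ_data = 10/82.1 = 0.121803, so τ_n = 0.178946.
Rearranging for μ₀: μ₀ = (μ_n·τ_n − τ_data·x̄)/τ₀ = (9.7613·0.178946 − 0.121803·18.0) / 0.057143 = -0.445708/0.057143 ≈ -7.8.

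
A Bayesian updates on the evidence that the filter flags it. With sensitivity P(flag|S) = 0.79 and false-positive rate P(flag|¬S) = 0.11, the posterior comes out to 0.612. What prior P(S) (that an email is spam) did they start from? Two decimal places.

P(S) = 0.18

Bayes' rule in odds form gives O(S|E) = O(S)·[P(E|S)/P(E|¬S)], hence O(S) = O(S|E)/LR.
Posterior odds = 0.612/(1−0.612) = 1.5773. LR = 0.79/0.11 = 7.1818.
Prior odds = 1.5773/7.1818 = 0.2196, so P(S) = 0.2196/(1+0.2196) ≈ 0.18.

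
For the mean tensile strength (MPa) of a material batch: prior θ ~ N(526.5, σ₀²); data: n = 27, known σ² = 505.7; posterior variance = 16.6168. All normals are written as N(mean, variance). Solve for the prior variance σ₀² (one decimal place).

σ₀² = 147.3

For the Normal–Normal model with known σ², precisions add: τ_n = τ₀ + n/σ².
So 1/σ₀² = 1/16.6168 − 27/505.7 = 0.060180 − 0.053391 = 0.006789.
Hence σ₀² = 1/0.006789 ≈ 147.3.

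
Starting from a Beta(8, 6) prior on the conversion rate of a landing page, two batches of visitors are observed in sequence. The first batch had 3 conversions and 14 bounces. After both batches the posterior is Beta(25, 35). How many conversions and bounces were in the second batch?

Because Beta–binomial updating is additive in the counts, the combined data contributed (α_post−α_prior, β_post−β_prior) successes and failures.
Total across both batches: 25−8=17 conversions, 35−6=29 bounces.
Subtract the first batch: 17−3=14 conversions and 29−14=15 bounces.

14 conversions and 15 bounces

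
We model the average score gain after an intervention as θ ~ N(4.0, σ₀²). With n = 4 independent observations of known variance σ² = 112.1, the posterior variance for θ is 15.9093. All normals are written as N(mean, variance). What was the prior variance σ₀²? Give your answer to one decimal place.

Posterior precision equals prior precision plus data precision: 1/σ_n² = 1/σ₀² + n/σ².
So 1/σ₀² = 1/15.9093 − 4/112.1 = 0.062856 − 0.035682 = 0.027174.
Hence σ₀² = 1/0.027174 ≈ 36.8.

σ₀² = 36.8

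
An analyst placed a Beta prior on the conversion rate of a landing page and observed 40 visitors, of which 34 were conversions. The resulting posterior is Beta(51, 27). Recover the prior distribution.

Beta(17, 21)

A Beta(a, b) prior with s successes and f failures in binomial data gives a Beta(a+s, b+f) posterior.
So a = 51 − 34 = 17 and b = 27 − 6 = 21.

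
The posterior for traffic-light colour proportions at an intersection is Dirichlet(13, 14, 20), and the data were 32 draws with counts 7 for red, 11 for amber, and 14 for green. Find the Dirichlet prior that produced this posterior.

For a Dirichlet(α) prior with multinomial counts c, the posterior is Dirichlet(α + c) componentwise.
Subtract each count from the matching posterior parameter: 13−7=6, 14−11=3, 20−14=6.

Dirichlet(6, 3, 6)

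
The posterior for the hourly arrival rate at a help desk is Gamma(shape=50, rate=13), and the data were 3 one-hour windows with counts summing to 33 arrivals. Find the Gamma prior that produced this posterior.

A Gamma(α, β) prior (rate parametrization) on a Poisson rate with n observations summing to S gives posterior Gamma(α+S, β+n).
So α = 50 − 33 = 17 and β = 13 − 3 = 10.

Gamma(shape=17, rate=10)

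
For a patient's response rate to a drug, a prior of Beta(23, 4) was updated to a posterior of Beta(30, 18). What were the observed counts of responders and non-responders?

7 responders and 14 non-responders

Beta is conjugate to the binomial likelihood: posterior = Beta(α+s, β+f).
So s = 30 − 23 = 7 and f = 18 − 4 = 14.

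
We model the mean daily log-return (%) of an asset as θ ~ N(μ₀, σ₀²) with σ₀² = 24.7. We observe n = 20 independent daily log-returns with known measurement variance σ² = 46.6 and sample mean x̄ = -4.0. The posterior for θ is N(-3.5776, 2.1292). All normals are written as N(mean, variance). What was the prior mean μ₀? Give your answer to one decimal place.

With known observation variance, the Normal–Normal posterior has precision τ_n = τ₀ + n/σ² and mean μ_n = (τ₀μ₀ + (n/σ²)x̄)/τ_n.
Here τ₀ = 1/24.7 = 0.040486 and τ_data = 20/46.6 = 0.429185, so τ_n = 0.469671.
Rearranging for μ₀: μ₀ = (μ_n·τ_n − τ_data·x̄)/τ₀ = (-3.5776·0.469671 − 0.429185·-4.0) / 0.040486 = 0.036445/0.040486 ≈ 0.9.

μ₀ = 0.9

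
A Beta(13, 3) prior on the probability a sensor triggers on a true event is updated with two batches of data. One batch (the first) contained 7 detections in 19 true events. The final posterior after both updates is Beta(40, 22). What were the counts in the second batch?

Sequential conjugate updates are equivalent to a single update on the pooled data, so total successes = posterior α − prior α and total failures = posterior β − prior β.
Total across both batches: 40−13=27 detections, 22−3=19 misses.
Subtract the first batch: 27−7=20 detections and 19−12=7 misses.

20 detections and 7 misses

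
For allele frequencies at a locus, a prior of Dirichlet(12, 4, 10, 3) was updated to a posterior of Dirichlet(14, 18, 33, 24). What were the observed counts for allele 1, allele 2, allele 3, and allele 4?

For a Dirichlet(α) prior with multinomial counts c, the posterior is Dirichlet(α + c) componentwise.
Counts are posterior − prior componentwise: 14−12=2, 18−4=14, 33−10=23, 24−3=21.

counts (2, 14, 23, 21)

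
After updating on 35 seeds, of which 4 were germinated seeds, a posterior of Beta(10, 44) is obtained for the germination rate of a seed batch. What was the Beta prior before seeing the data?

Beta(6, 13)

A Beta(α, β) prior with s successes and f failures in binomial data gives a Beta(α+s, β+f) posterior.
Subtract the data counts: 10−4=6, 44−31=13.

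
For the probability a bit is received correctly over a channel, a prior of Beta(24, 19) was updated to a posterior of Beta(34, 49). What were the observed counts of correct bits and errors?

10 correct bits and 30 errors

Under Beta–binomial conjugacy the posterior parameters are (α+s, β+f).
Match parameters: s=34−24=10, f=49−19=30.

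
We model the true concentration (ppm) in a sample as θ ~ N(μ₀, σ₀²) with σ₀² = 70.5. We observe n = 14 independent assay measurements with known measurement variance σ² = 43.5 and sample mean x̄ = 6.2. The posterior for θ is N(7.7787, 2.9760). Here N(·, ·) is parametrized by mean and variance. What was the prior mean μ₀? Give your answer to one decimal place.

μ₀ = 43.6

The posterior mean is a precision-weighted average: μ_n = (τ₀μ₀ + τ_data·x̄)/(τ₀+τ_data), with τ₀=1/σ₀² and τ_data=n/σ².
Here τ₀ = 1/70.5 = 0.014184 and τ_data = 14/43.5 = 0.321839, so τ_n = 0.336023.
Rearranging for μ₀: μ₀ = (μ_n·τ_n − τ_data·x̄)/τ₀ = (7.7787·0.336023 − 0.321839·6.2) / 0.014184 = 0.618420/0.014184 ≈ 43.6.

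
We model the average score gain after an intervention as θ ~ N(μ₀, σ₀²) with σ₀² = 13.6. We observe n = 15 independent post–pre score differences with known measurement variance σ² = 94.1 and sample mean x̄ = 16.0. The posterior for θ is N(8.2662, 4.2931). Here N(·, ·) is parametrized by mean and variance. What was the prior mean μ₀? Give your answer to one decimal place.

The posterior mean is a precision-weighted average: μ_n = (τ₀μ₀ + τ_data·x̄)/(τ₀+τ_data), with τ₀=1/σ₀² and τ_data=n/σ².
Here τ₀ = 1/13.6 = 0.073529 and τ_data = 15/94.1 = 0.159405, so τ_n = 0.232934.
Rearranging for μ₀: μ₀ = (μ_n·τ_n − τ_data·x̄)/τ₀ = (8.2662·0.232934 − 0.159405·16.0) / 0.073529 = -0.625001/0.073529 ≈ -8.5.

μ₀ = -8.5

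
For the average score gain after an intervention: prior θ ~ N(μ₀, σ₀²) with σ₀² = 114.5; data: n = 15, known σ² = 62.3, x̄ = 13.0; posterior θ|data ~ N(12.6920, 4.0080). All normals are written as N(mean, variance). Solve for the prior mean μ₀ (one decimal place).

μ₀ = 4.2

With known observation variance, the Normal–Normal posterior has precision τ_n = τ₀ + n/σ² and mean μ_n = (τ₀μ₀ + (n/σ²)x̄)/τ_n.
Here τ₀ = 1/114.5 = 0.008734 and τ_data = 15/62.3 = 0.240770, so τ_n = 0.249504.
Rearranging for μ₀: μ₀ = (μ_n·τ_n − τ_data·x̄)/τ₀ = (12.6920·0.249504 − 0.240770·13.0) / 0.008734 = 0.036695/0.008734 ≈ 4.2.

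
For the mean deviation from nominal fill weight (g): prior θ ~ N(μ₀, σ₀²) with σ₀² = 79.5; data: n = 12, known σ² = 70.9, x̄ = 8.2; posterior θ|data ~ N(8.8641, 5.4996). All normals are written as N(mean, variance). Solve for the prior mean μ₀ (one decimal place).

μ₀ = 17.8

With known observation variance, the Normal–Normal posterior has precision τ_n = τ₀ + n/σ² and mean μ_n = (τ₀μ₀ + (n/σ²)x̄)/τ_n.
Here τ₀ = 1/79.5 = 0.012579 and τ_data = 12/70.9 = 0.169252, so τ_n = 0.181831.
Rearranging for μ₀: μ₀ = (μ_n·τ_n − τ_data·x̄)/τ₀ = (8.8641·0.181831 − 0.169252·8.2) / 0.012579 = 0.223902/0.012579 ≈ 17.8.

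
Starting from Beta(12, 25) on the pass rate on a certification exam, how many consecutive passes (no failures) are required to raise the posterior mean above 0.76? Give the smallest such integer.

k = 68

After k passes and 0 failures the posterior is Beta(12+k, 25), with mean (12+k)/(12+25+k).
Set (12+k)/(37+k) > 0.76 and solve: k > (0.76·37 − 12)/(1 − 0.76) = 67.167.
The smallest integer exceeding 67.167 is 68, and checking k=68: (80)/(105) = 0.7619 > 0.76.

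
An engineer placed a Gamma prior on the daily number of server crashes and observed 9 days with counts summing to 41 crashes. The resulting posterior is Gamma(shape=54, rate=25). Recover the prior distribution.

Gamma(shape=13, rate=16)

Gamma–Poisson conjugacy: posterior shape = α + Σxᵢ, posterior rate = β + n.
So α = 54 − 41 = 13 and β = 25 − 9 = 16.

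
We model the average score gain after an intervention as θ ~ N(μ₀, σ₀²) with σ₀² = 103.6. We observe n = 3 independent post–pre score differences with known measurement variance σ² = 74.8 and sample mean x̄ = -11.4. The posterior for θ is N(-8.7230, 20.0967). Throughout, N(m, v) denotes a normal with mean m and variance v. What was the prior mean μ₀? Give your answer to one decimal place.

μ₀ = 2.4

The posterior mean is a precision-weighted average: μ_n = (τ₀μ₀ + τ_data·x̄)/(τ₀+τ_data), with τ₀=1/σ₀² and τ_data=n/σ².
Here τ₀ = 1/103.6 = 0.009653 and τ_data = 3/74.8 = 0.040107, so τ_n = 0.049760.
Rearranging for μ₀: μ₀ = (μ_n·τ_n − τ_data·x̄)/τ₀ = (-8.7230·0.049760 − 0.040107·-11.4) / 0.009653 = 0.023163/0.009653 ≈ 2.4.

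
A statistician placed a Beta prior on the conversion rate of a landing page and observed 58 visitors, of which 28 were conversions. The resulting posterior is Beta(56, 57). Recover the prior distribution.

Beta(28, 27)

A Beta(a, b) prior with s successes and f failures in binomial data gives a Beta(a+s, b+f) posterior.
Subtract the data counts: 56−28=28, 57−30=27.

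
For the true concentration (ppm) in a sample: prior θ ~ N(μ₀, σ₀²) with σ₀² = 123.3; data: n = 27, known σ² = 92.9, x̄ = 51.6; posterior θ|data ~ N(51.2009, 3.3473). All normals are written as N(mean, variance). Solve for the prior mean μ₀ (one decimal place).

μ₀ = 36.9

The posterior mean is a precision-weighted average: μ_n = (τ₀μ₀ + τ_data·x̄)/(τ₀+τ_data), with τ₀=1/σ₀² and τ_data=n/σ².
Here τ₀ = 1/123.3 = 0.008110 and τ_data = 27/92.9 = 0.290635, so τ_n = 0.298745.
Rearranging for μ₀: μ₀ = (μ_n·τ_n − τ_data·x̄)/τ₀ = (51.2009·0.298745 − 0.290635·51.6) / 0.008110 = 0.299247/0.008110 ≈ 36.9.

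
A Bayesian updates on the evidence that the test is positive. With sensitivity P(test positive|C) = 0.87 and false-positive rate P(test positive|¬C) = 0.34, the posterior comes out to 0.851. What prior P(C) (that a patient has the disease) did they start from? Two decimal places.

Bayes' rule in odds form gives O(C|E) = O(C)·[P(E|C)/P(E|¬C)], hence O(C) = O(C|E)/LR.
Posterior odds = 0.851/(1−0.851) = 5.7114. LR = 0.87/0.34 = 2.5588.
Prior odds = 5.7114/2.5588 = 2.2321, so P(C) = 2.2321/(1+2.2321) ≈ 0.69.

P(C) = 0.69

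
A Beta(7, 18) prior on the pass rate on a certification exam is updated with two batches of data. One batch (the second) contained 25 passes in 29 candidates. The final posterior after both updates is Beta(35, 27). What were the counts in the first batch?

Sequential conjugate updates are equivalent to a single update on the pooled data, so total successes = posterior α − prior α and total failures = posterior β − prior β.
Total across both batches: 35−7=28 passes, 27−18=9 failures.
Subtract the second batch: 28−25=3 passes and 9−4=5 failures.

3 passes and 5 failures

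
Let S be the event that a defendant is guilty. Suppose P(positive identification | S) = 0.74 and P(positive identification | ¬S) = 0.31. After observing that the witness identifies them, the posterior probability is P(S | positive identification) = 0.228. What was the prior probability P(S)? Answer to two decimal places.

Bayes' rule in odds form gives O(S|E) = O(S)·[P(E|S)/P(E|¬S)], hence O(S) = O(S|E)/LR.
Posterior odds = 0.228/(1−0.228) = 0.2953. LR = 0.74/0.31 = 2.3871.
Prior odds = 0.2953/2.3871 = 0.1237, so P(S) = 0.1237/(1+0.1237) ≈ 0.11.

P(S) = 0.11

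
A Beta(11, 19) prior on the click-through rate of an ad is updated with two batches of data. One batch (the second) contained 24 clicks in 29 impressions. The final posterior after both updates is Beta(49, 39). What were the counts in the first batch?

Sequential conjugate updates are equivalent to a single update on the pooled data, so total successes = posterior α − prior α and total failures = posterior β − prior β.
Total across both batches: 49−11=38 clicks, 39−19=20 non-clicks.
Subtract the second batch: 38−24=14 clicks and 20−5=15 non-clicks.

14 clicks and 15 non-clicks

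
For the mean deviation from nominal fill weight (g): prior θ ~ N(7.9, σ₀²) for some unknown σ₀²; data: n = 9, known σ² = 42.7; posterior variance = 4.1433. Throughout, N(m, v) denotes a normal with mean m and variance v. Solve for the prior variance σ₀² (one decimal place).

For the Normal–Normal model with known σ², precisions add: τ_n = τ₀ + n/σ².
So 1/σ₀² = 1/4.1433 − 9/42.7 = 0.241354 − 0.210773 = 0.030581.
Hence σ₀² = 1/0.030581 ≈ 32.7.

σ₀² = 32.7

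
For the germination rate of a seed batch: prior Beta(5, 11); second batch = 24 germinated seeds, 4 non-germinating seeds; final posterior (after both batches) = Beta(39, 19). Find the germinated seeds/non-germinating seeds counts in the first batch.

10 germinated seeds and 4 non-germinating seeds

Because Beta–binomial updating is additive in the counts, the combined data contributed (α_post−α_prior, β_post−β_prior) successes and failures.
Total across both batches: 39−5=34 germinated seeds, 19−11=8 non-germinating seeds.
Subtract the second batch: 34−24=10 germinated seeds and 8−4=4 non-germinating seeds.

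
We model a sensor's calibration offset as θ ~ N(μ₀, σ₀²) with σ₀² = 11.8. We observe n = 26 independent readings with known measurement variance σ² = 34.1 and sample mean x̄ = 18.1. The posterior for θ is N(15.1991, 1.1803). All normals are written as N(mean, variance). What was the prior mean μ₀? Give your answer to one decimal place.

μ₀ = -10.9

With known observation variance, the Normal–Normal posterior has precision τ_n = τ₀ + n/σ² and mean μ_n = (τ₀μ₀ + (n/σ²)x̄)/τ_n.
Here τ₀ = 1/11.8 = 0.084746 and τ_data = 26/34.1 = 0.762463, so τ_n = 0.847209.
Rearranging for μ₀: μ₀ = (μ_n·τ_n − τ_data·x̄)/τ₀ = (15.1991·0.847209 − 0.762463·18.1) / 0.084746 = -0.923766/0.084746 ≈ -10.9.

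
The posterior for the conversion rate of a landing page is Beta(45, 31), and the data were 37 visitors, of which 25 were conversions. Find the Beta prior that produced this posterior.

Beta(20, 19)

Beta is conjugate to the binomial likelihood: posterior = Beta(α+s, β+f).
So α = 45 − 25 = 20 and β = 31 − 12 = 19.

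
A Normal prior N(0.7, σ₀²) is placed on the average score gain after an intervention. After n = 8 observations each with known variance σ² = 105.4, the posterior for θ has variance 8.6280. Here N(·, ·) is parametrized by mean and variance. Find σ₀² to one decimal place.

Posterior precision equals prior precision plus data precision: 1/σ_n² = 1/σ₀² + n/σ².
So 1/σ₀² = 1/8.6280 − 8/105.4 = 0.115902 − 0.075901 = 0.040001.
Hence σ₀² = 1/0.040001 ≈ 25.0.

σ₀² = 25.0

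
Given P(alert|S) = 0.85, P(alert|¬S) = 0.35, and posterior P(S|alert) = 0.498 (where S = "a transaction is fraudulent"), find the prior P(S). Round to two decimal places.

Bayes' rule in odds form gives O(S|E) = O(S)·[P(E|S)/P(E|¬S)], hence O(S) = O(S|E)/LR.
Posterior odds = 0.498/(1−0.498) = 0.9920. LR = 0.85/0.35 = 2.4286.
Prior odds = 0.9920/2.4286 = 0.4085, so P(S) = 0.4085/(1+0.4085) ≈ 0.29.

P(S) = 0.29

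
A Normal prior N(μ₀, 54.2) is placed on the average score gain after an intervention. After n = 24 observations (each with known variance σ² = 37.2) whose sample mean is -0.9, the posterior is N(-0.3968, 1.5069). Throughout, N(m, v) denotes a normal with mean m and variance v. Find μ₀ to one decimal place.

μ₀ = 17.2

With known observation variance, the Normal–Normal posterior has precision τ_n = τ₀ + n/σ² and mean μ_n = (τ₀μ₀ + (n/σ²)x̄)/τ_n.
Here τ₀ = 1/54.2 = 0.018450 and τ_data = 24/37.2 = 0.645161, so τ_n = 0.663611.
Rearranging for μ₀: μ₀ = (μ_n·τ_n − τ_data·x̄)/τ₀ = (-0.3968·0.663611 − 0.645161·-0.9) / 0.018450 = 0.317324/0.018450 ≈ 17.2.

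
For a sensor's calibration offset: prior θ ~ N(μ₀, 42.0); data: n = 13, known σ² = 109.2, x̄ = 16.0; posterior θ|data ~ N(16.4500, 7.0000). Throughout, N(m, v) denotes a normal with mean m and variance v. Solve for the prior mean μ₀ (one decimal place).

μ₀ = 18.7

The posterior mean is a precision-weighted average: μ_n = (τ₀μ₀ + τ_data·x̄)/(τ₀+τ_data), with τ₀=1/σ₀² and τ_data=n/σ².
Here τ₀ = 1/42.0 = 0.023810 and τ_data = 13/109.2 = 0.119048, so τ_n = 0.142858.
Rearranging for μ₀: μ₀ = (μ_n·τ_n − τ_data·x̄)/τ₀ = (16.4500·0.142858 − 0.119048·16.0) / 0.023810 = 0.445246/0.023810 ≈ 18.7.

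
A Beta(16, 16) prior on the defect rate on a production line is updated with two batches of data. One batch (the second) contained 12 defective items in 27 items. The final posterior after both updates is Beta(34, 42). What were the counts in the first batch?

Sequential conjugate updates are equivalent to a single update on the pooled data, so total successes = posterior α − prior α and total failures = posterior β − prior β.
Total across both batches: 34−16=18 defective items, 42−16=26 good items.
Subtract the second batch: 18−12=6 defective items and 26−15=11 good items.

6 defective items and 11 good items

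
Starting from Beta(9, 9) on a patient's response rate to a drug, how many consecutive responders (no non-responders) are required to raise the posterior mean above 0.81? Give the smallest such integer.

k = 30

After k responders and 0 non-responders the posterior is Beta(9+k, 9), with mean (9+k)/(9+9+k).
Set (9+k)/(18+k) > 0.81 and solve: k > (0.81·18 − 9)/(1 − 0.81) = 29.368.
The smallest integer exceeding 29.368 is 30.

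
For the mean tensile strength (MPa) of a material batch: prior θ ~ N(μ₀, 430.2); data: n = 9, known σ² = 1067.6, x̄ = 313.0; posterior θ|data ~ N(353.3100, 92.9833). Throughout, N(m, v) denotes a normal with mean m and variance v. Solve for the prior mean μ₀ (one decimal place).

The posterior mean is a precision-weighted average: μ_n = (τ₀μ₀ + τ_data·x̄)/(τ₀+τ_data), with τ₀=1/σ₀² and τ_data=n/σ².
Here τ₀ = 1/430.2 = 0.002325 and τ_data = 9/1067.6 = 0.008430, so τ_n = 0.010755.
Rearranging for μ₀: μ₀ = (μ_n·τ_n − τ_data·x̄)/τ₀ = (353.3100·0.010755 − 0.008430·313.0) / 0.002325 = 1.161259/0.002325 ≈ 499.5.

μ₀ = 499.5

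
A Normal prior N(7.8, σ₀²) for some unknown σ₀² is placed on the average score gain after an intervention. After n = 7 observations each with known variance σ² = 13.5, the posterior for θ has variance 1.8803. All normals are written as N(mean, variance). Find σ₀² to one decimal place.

σ₀² = 75.1

Posterior precision equals prior precision plus data precision: 1/σ_n² = 1/σ₀² + n/σ².
So 1/σ₀² = 1/1.8803 − 7/13.5 = 0.531830 − 0.518519 = 0.013311.
Hence σ₀² = 1/0.013311 ≈ 75.1.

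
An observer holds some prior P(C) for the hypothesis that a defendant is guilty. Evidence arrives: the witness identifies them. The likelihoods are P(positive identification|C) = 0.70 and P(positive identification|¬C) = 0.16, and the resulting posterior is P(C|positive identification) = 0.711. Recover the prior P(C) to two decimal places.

P(C) = 0.36

Bayes' rule in odds form gives O(C|E) = O(C)·[P(E|C)/P(E|¬C)], hence O(C) = O(C|E)/LR.
Posterior odds = 0.711/(1−0.711) = 2.4602. LR = 0.70/0.16 = 4.3750.
Prior odds = 2.4602/4.3750 = 0.5623, so P(C) = 0.5623/(1+0.5623) ≈ 0.36.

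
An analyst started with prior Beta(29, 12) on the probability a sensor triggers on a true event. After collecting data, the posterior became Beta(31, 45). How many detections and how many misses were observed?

Beta is conjugate to the binomial likelihood: posterior = Beta(a+s, b+f).
So s = 31 − 29 = 2 and f = 45 − 12 = 33.

2 detections and 33 misses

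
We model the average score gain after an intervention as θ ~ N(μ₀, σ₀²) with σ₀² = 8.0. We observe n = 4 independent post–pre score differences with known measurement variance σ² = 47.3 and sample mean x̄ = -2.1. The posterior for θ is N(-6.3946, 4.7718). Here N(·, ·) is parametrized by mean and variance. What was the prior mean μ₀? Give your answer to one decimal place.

With known observation variance, the Normal–Normal posterior has precision τ_n = τ₀ + n/σ² and mean μ_n = (τ₀μ₀ + (n/σ²)x̄)/τ_n.
Here τ₀ = 1/8.0 = 0.125000 and τ_data = 4/47.3 = 0.084567, so τ_n = 0.209567.
Rearranging for μ₀: μ₀ = (μ_n·τ_n − τ_data·x̄)/τ₀ = (-6.3946·0.209567 − 0.084567·-2.1) / 0.125000 = -1.162506/0.125000 ≈ -9.3.

μ₀ = -9.3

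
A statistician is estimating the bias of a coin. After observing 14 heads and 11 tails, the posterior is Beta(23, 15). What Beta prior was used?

Under Beta–binomial conjugacy the posterior parameters are (α+s, β+f).
So α = 23 − 14 = 9 and β = 15 − 11 = 4.

Beta(9, 4)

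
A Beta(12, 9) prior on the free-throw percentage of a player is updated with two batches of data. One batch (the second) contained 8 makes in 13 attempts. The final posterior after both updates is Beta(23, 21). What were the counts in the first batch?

Because Beta–binomial updating is additive in the counts, the combined data contributed (α_post−α_prior, β_post−β_prior) successes and failures.
Total across both batches: 23−12=11 makes, 21−9=12 misses.
Subtract the second batch: 11−8=3 makes and 12−5=7 misses.

3 makes and 7 misses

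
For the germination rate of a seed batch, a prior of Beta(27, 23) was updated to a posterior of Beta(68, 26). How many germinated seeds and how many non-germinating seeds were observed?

41 germinated seeds and 3 non-germinating seeds

Beta is conjugate to the binomial likelihood: posterior = Beta(a+s, b+f).
So s = 68 − 27 = 41 and f = 26 − 23 = 3.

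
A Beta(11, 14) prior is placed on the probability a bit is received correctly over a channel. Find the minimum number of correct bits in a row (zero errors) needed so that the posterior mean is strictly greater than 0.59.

After k correct bits and 0 errors the posterior is Beta(11+k, 14), with mean (11+k)/(11+14+k).
Set (11+k)/(25+k) > 0.59 and solve: k > (0.59·25 − 11)/(1 − 0.59) = 9.146.
The smallest integer exceeding 9.146 is 10.

k = 10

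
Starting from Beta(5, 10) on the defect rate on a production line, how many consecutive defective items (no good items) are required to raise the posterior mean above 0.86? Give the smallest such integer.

After k defective items and 0 good items the posterior is Beta(5+k, 10), with mean (5+k)/(5+10+k).
Set (5+k)/(15+k) > 0.86 and solve: k > (0.86·15 − 5)/(1 − 0.86) = 56.429.
The smallest integer exceeding 56.429 is 57, and checking k=57: (62)/(72) = 0.8611 > 0.86.

k = 57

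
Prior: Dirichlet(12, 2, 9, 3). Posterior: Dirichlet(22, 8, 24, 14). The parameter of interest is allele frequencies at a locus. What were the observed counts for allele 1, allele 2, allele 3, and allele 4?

counts (10, 6, 15, 11)

For a Dirichlet(α) prior with multinomial counts c, the posterior is Dirichlet(α + c) componentwise.
Counts are posterior − prior componentwise: 22−12=10, 8−2=6, 24−9=15, 14−3=11.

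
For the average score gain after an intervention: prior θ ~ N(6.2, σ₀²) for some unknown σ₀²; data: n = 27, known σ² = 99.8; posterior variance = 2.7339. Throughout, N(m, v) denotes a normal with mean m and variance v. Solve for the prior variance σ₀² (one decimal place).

Posterior precision equals prior precision plus data precision: 1/σ_n² = 1/σ₀² + n/σ².
So 1/σ₀² = 1/2.7339 − 27/99.8 = 0.365778 − 0.270541 = 0.095237.
Hence σ₀² = 1/0.095237 ≈ 10.5.

σ₀² = 10.5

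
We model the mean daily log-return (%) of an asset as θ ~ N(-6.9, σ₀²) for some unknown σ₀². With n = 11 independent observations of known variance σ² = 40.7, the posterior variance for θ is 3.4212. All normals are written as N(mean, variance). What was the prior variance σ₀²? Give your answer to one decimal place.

For the Normal–Normal model with known σ², precisions add: τ_n = τ₀ + n/σ².
So 1/σ₀² = 1/3.4212 − 11/40.7 = 0.292295 − 0.270270 = 0.022025.
Hence σ₀² = 1/0.022025 ≈ 45.4.

σ₀² = 45.4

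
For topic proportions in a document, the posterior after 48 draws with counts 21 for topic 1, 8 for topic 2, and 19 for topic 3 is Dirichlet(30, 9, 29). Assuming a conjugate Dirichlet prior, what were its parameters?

For a Dirichlet(α) prior with multinomial counts c, the posterior is Dirichlet(α + c) componentwise.
Subtract each count from the matching posterior parameter: 30−21=9, 9−8=1, 29−19=10.

Dirichlet(9, 1, 10)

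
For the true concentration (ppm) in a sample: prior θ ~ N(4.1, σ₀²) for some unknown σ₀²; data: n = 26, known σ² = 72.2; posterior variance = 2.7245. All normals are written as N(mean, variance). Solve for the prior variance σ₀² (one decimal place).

σ₀² = 144.3

Posterior precision equals prior precision plus data precision: 1/σ_n² = 1/σ₀² + n/σ².
So 1/σ₀² = 1/2.7245 − 26/72.2 = 0.367040 − 0.360111 = 0.006929.
Hence σ₀² = 1/0.006929 ≈ 144.3.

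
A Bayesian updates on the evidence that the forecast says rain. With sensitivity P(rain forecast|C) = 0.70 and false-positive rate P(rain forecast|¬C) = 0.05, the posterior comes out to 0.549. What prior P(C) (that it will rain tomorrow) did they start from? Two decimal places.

Bayes' rule in odds form gives O(C|E) = O(C)·[P(E|C)/P(E|¬C)], hence O(C) = O(C|E)/LR.
Posterior odds = 0.549/(1−0.549) = 1.2173. LR = 0.70/0.05 = 14.0000.
Prior odds = 1.2173/14.0000 = 0.0869, so P(C) = 0.0869/(1+0.0869) ≈ 0.08.

P(C) = 0.08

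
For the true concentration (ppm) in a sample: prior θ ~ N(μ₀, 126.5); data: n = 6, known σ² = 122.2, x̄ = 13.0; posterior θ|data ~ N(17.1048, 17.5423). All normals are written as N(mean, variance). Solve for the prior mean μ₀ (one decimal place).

The posterior mean is a precision-weighted average: μ_n = (τ₀μ₀ + τ_data·x̄)/(τ₀+τ_data), with τ₀=1/σ₀² and τ_data=n/σ².
Here τ₀ = 1/126.5 = 0.007905 and τ_data = 6/122.2 = 0.049100, so τ_n = 0.057005.
Rearranging for μ₀: μ₀ = (μ_n·τ_n − τ_data·x̄)/τ₀ = (17.1048·0.057005 − 0.049100·13.0) / 0.007905 = 0.336759/0.007905 ≈ 42.6.

μ₀ = 42.6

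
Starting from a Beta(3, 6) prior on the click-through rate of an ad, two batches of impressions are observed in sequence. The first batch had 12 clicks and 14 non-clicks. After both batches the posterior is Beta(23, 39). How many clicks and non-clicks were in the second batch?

8 clicks and 19 non-clicks

Because Beta–binomial updating is additive in the counts, the combined data contributed (α_post−α_prior, β_post−β_prior) successes and failures.
Total across both batches: 23−3=20 clicks, 39−6=33 non-clicks.
Subtract the first batch: 20−12=8 clicks and 33−14=19 non-clicks.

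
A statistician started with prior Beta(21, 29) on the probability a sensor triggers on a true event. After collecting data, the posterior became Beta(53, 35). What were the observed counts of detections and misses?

Under Beta–binomial conjugacy the posterior parameters are (α+s, β+f).
Match parameters: s=53−21=32, f=35−29=6.

32 detections and 6 misses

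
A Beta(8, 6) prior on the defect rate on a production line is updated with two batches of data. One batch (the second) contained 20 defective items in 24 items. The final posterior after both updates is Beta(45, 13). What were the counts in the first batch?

Sequential conjugate updates are equivalent to a single update on the pooled data, so total successes = posterior α − prior α and total failures = posterior β − prior β.
Total across both batches: 45−8=37 defective items, 13−6=7 good items.
Subtract the second batch: 37−20=17 defective items and 7−4=3 good items.

17 defective items and 3 good items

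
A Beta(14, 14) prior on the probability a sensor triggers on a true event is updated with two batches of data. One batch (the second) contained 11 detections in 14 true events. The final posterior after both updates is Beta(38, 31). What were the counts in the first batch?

13 detections and 14 misses

Because Beta–binomial updating is additive in the counts, the combined data contributed (α_post−α_prior, β_post−β_prior) successes and failures.
Total across both batches: 38−14=24 detections, 31−14=17 misses.
Subtract the second batch: 24−11=13 detections and 17−3=14 misses.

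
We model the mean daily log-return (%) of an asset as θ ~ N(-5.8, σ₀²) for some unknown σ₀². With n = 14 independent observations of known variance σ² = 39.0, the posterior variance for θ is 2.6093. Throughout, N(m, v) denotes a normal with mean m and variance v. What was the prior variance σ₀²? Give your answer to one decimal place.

Posterior precision equals prior precision plus data precision: 1/σ_n² = 1/σ₀² + n/σ².
So 1/σ₀² = 1/2.6093 − 14/39.0 = 0.383245 − 0.358974 = 0.024271.
Hence σ₀² = 1/0.024271 ≈ 41.2.

σ₀² = 41.2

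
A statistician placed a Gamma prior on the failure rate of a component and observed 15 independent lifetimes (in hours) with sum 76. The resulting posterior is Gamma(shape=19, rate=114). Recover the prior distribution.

For an exponential likelihood with a Gamma(α, β) prior on the rate, n observations with total T give posterior Gamma(α+n, β+T).
So α = 19 − 15 = 4 and β = 114 − 76 = 38.

Gamma(shape=4, rate=38)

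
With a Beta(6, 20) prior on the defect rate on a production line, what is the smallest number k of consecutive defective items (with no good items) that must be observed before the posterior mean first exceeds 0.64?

k = 30

After k defective items and 0 good items the posterior is Beta(6+k, 20), with mean (6+k)/(6+20+k).
Set (6+k)/(26+k) > 0.64 and solve: k > (0.64·26 − 6)/(1 − 0.64) = 29.556.
The smallest integer exceeding 29.556 is 30.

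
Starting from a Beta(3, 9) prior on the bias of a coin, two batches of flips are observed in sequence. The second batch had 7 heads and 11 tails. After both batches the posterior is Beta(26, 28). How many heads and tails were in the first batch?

16 heads and 8 tails

Because Beta–binomial updating is additive in the counts, the combined data contributed (α_post−α_prior, β_post−β_prior) successes and failures.
Total across both batches: 26−3=23 heads, 28−9=19 tails.
Subtract the second batch: 23−7=16 heads and 19−11=8 tails.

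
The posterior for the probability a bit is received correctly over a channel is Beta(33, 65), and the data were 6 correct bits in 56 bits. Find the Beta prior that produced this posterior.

Beta(27, 15)

A Beta(α, β) prior with s successes and f failures in binomial data gives a Beta(α+s, β+f) posterior.
Subtract the data counts: 33−6=27, 65−50=15.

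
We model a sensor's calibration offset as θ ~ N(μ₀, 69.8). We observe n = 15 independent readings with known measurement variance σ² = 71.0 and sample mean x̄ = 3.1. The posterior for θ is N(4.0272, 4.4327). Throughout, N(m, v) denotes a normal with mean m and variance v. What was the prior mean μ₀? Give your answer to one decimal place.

μ₀ = 17.7

With known observation variance, the Normal–Normal posterior has precision τ_n = τ₀ + n/σ² and mean μ_n = (τ₀μ₀ + (n/σ²)x̄)/τ_n.
Here τ₀ = 1/69.8 = 0.014327 and τ_data = 15/71.0 = 0.211268, so τ_n = 0.225595.
Rearranging for μ₀: μ₀ = (μ_n·τ_n − τ_data·x̄)/τ₀ = (4.0272·0.225595 − 0.211268·3.1) / 0.014327 = 0.253585/0.014327 ≈ 17.7.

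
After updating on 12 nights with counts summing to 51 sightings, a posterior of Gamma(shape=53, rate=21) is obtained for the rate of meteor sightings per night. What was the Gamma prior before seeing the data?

Gamma–Poisson conjugacy: posterior shape = α + Σxᵢ, posterior rate = β + n.
So α = 53 − 51 = 2 and β = 21 − 12 = 9.

Gamma(shape=2, rate=9)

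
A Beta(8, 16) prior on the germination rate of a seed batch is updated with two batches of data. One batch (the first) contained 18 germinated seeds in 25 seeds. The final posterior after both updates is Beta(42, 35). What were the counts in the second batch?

Because Beta–binomial updating is additive in the counts, the combined data contributed (α_post−α_prior, β_post−β_prior) successes and failures.
Total across both batches: 42−8=34 germinated seeds, 35−16=19 non-germinating seeds.
Subtract the first batch: 34−18=16 germinated seeds and 19−7=12 non-germinating seeds.

16 germinated seeds and 12 non-germinating seeds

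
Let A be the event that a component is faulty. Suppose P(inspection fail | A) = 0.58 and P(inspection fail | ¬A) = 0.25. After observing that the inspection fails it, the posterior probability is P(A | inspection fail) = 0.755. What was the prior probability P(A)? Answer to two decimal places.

P(A) = 0.57

Bayes' rule in odds form gives O(A|E) = O(A)·[P(E|A)/P(E|¬A)], hence O(A) = O(A|E)/LR.
Posterior odds = 0.755/(1−0.755) = 3.0816. LR = 0.58/0.25 = 2.3200.
Prior odds = 3.0816/2.3200 = 1.3283, so P(A) = 1.3283/(1+1.3283) ≈ 0.57.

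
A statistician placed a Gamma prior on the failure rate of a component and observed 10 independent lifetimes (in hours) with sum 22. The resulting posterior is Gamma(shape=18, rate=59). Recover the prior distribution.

Gamma(shape=8, rate=37)

Gamma–exponential conjugacy: posterior shape = α + n, posterior rate = β + Σtᵢ.
So α = 18 − 10 = 8 and β = 59 − 22 = 37.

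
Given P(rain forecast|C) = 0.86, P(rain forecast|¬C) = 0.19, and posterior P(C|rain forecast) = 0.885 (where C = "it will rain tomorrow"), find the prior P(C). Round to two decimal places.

Bayes' rule in odds form gives O(C|E) = O(C)·[P(E|C)/P(E|¬C)], hence O(C) = O(C|E)/LR.
Posterior odds = 0.885/(1−0.885) = 7.6957. LR = 0.86/0.19 = 4.5263.
Prior odds = 7.6957/4.5263 = 1.7002, so P(C) = 1.7002/(1+1.7002) ≈ 0.63.

P(C) = 0.63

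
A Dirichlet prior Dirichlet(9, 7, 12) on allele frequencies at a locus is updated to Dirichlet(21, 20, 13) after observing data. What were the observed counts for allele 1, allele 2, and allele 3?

For a Dirichlet(α) prior with multinomial counts c, the posterior is Dirichlet(α + c) componentwise.
Counts are posterior − prior componentwise: 21−9=12, 20−7=13, 13−12=1.

counts (12, 13, 1)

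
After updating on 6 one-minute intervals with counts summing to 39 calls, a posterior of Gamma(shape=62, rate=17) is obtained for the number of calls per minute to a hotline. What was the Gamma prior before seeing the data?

Gamma–Poisson conjugacy: posterior shape = α + Σxᵢ, posterior rate = β + n.
So α = 62 − 39 = 23 and β = 17 − 6 = 11.

Gamma(shape=23, rate=11)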